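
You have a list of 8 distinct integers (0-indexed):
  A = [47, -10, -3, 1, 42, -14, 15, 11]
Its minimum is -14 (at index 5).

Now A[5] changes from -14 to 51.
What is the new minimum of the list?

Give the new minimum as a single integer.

Answer: -10

Derivation:
Old min = -14 (at index 5)
Change: A[5] -14 -> 51
Changed element WAS the min. Need to check: is 51 still <= all others?
  Min of remaining elements: -10
  New min = min(51, -10) = -10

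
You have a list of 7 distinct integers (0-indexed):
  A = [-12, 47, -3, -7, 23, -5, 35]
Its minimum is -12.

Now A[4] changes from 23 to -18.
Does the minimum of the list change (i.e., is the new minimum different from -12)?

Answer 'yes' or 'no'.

Old min = -12
Change: A[4] 23 -> -18
Changed element was NOT the min; min changes only if -18 < -12.
New min = -18; changed? yes

Answer: yes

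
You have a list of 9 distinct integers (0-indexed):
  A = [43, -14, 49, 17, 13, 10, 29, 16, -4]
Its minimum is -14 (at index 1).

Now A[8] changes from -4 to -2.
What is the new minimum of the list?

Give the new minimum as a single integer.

Old min = -14 (at index 1)
Change: A[8] -4 -> -2
Changed element was NOT the old min.
  New min = min(old_min, new_val) = min(-14, -2) = -14

Answer: -14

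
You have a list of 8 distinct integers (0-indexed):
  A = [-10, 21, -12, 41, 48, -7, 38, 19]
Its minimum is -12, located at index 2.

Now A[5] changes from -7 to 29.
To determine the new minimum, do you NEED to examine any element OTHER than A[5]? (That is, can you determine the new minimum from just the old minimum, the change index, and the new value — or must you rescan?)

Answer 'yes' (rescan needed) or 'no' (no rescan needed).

Old min = -12 at index 2
Change at index 5: -7 -> 29
Index 5 was NOT the min. New min = min(-12, 29). No rescan of other elements needed.
Needs rescan: no

Answer: no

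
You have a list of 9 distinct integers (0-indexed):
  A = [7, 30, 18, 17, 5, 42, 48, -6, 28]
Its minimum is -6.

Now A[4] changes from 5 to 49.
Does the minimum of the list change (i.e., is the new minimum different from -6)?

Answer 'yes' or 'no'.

Old min = -6
Change: A[4] 5 -> 49
Changed element was NOT the min; min changes only if 49 < -6.
New min = -6; changed? no

Answer: no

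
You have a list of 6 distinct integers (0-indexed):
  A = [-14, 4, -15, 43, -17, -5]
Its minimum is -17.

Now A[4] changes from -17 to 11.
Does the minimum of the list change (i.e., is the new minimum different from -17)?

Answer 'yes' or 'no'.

Old min = -17
Change: A[4] -17 -> 11
Changed element was the min; new min must be rechecked.
New min = -15; changed? yes

Answer: yes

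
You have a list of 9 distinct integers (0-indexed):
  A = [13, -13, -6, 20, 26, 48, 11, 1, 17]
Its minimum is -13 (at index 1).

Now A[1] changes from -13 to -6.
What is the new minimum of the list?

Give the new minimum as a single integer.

Answer: -6

Derivation:
Old min = -13 (at index 1)
Change: A[1] -13 -> -6
Changed element WAS the min. Need to check: is -6 still <= all others?
  Min of remaining elements: -6
  New min = min(-6, -6) = -6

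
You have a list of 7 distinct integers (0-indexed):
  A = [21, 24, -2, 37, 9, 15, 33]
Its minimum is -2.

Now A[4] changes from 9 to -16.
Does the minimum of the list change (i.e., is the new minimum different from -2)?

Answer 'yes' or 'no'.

Answer: yes

Derivation:
Old min = -2
Change: A[4] 9 -> -16
Changed element was NOT the min; min changes only if -16 < -2.
New min = -16; changed? yes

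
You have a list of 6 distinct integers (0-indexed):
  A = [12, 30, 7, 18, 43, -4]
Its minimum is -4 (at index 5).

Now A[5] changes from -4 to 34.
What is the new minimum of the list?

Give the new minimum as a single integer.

Answer: 7

Derivation:
Old min = -4 (at index 5)
Change: A[5] -4 -> 34
Changed element WAS the min. Need to check: is 34 still <= all others?
  Min of remaining elements: 7
  New min = min(34, 7) = 7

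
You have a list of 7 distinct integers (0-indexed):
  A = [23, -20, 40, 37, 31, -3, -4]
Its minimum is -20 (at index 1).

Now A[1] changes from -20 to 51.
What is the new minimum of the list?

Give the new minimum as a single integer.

Old min = -20 (at index 1)
Change: A[1] -20 -> 51
Changed element WAS the min. Need to check: is 51 still <= all others?
  Min of remaining elements: -4
  New min = min(51, -4) = -4

Answer: -4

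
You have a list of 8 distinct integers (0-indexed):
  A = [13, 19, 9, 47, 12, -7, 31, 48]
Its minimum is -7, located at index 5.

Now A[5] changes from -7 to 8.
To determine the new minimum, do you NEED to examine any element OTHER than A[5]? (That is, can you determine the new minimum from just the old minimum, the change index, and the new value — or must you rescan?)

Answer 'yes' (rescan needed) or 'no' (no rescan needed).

Answer: yes

Derivation:
Old min = -7 at index 5
Change at index 5: -7 -> 8
Index 5 WAS the min and new value 8 > old min -7. Must rescan other elements to find the new min.
Needs rescan: yes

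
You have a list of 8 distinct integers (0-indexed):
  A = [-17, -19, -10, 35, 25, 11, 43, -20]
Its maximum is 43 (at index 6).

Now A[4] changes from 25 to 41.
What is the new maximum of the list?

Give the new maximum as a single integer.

Old max = 43 (at index 6)
Change: A[4] 25 -> 41
Changed element was NOT the old max.
  New max = max(old_max, new_val) = max(43, 41) = 43

Answer: 43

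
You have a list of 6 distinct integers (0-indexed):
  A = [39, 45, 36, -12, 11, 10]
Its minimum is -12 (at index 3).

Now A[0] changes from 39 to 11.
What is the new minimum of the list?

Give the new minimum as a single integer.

Answer: -12

Derivation:
Old min = -12 (at index 3)
Change: A[0] 39 -> 11
Changed element was NOT the old min.
  New min = min(old_min, new_val) = min(-12, 11) = -12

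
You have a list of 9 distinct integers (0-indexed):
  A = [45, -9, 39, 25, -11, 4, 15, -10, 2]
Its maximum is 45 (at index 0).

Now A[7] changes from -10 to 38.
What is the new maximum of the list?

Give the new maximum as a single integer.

Old max = 45 (at index 0)
Change: A[7] -10 -> 38
Changed element was NOT the old max.
  New max = max(old_max, new_val) = max(45, 38) = 45

Answer: 45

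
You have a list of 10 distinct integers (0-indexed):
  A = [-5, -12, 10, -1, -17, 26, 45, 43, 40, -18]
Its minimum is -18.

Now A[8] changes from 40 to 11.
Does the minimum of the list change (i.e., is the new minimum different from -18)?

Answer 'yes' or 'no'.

Old min = -18
Change: A[8] 40 -> 11
Changed element was NOT the min; min changes only if 11 < -18.
New min = -18; changed? no

Answer: no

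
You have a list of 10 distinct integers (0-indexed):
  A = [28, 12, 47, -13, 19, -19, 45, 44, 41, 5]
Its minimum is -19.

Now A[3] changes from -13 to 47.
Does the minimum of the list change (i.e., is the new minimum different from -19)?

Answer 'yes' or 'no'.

Old min = -19
Change: A[3] -13 -> 47
Changed element was NOT the min; min changes only if 47 < -19.
New min = -19; changed? no

Answer: no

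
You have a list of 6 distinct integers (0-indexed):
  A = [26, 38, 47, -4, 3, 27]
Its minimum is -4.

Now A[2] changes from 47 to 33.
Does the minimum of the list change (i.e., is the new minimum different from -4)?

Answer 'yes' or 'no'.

Answer: no

Derivation:
Old min = -4
Change: A[2] 47 -> 33
Changed element was NOT the min; min changes only if 33 < -4.
New min = -4; changed? no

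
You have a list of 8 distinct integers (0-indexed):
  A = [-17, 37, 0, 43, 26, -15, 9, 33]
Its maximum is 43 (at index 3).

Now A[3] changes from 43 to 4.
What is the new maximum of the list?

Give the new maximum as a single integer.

Old max = 43 (at index 3)
Change: A[3] 43 -> 4
Changed element WAS the max -> may need rescan.
  Max of remaining elements: 37
  New max = max(4, 37) = 37

Answer: 37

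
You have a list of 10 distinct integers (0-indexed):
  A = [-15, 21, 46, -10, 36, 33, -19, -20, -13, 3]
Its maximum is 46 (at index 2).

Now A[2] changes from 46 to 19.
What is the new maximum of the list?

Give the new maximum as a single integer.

Answer: 36

Derivation:
Old max = 46 (at index 2)
Change: A[2] 46 -> 19
Changed element WAS the max -> may need rescan.
  Max of remaining elements: 36
  New max = max(19, 36) = 36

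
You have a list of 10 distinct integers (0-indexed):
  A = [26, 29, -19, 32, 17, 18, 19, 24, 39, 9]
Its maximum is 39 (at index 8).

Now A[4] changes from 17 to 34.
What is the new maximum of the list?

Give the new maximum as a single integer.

Answer: 39

Derivation:
Old max = 39 (at index 8)
Change: A[4] 17 -> 34
Changed element was NOT the old max.
  New max = max(old_max, new_val) = max(39, 34) = 39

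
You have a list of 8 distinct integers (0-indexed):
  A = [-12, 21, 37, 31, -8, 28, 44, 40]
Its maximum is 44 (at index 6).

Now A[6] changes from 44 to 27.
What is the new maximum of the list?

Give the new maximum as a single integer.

Old max = 44 (at index 6)
Change: A[6] 44 -> 27
Changed element WAS the max -> may need rescan.
  Max of remaining elements: 40
  New max = max(27, 40) = 40

Answer: 40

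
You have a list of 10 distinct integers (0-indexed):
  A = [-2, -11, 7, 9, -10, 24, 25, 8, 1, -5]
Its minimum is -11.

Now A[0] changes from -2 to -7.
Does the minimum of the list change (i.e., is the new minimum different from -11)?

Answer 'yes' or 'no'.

Answer: no

Derivation:
Old min = -11
Change: A[0] -2 -> -7
Changed element was NOT the min; min changes only if -7 < -11.
New min = -11; changed? no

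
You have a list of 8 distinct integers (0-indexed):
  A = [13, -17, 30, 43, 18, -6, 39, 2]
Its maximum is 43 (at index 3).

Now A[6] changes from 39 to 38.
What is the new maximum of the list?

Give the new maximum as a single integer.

Answer: 43

Derivation:
Old max = 43 (at index 3)
Change: A[6] 39 -> 38
Changed element was NOT the old max.
  New max = max(old_max, new_val) = max(43, 38) = 43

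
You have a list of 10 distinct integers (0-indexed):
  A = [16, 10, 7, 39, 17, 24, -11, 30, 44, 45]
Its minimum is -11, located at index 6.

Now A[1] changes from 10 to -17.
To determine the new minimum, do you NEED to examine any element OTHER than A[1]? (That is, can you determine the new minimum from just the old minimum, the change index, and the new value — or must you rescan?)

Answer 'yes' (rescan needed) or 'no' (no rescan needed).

Old min = -11 at index 6
Change at index 1: 10 -> -17
Index 1 was NOT the min. New min = min(-11, -17). No rescan of other elements needed.
Needs rescan: no

Answer: no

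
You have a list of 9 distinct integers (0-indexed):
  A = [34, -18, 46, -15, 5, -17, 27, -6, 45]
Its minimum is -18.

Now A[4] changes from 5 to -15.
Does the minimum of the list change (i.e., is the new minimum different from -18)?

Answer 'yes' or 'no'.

Old min = -18
Change: A[4] 5 -> -15
Changed element was NOT the min; min changes only if -15 < -18.
New min = -18; changed? no

Answer: no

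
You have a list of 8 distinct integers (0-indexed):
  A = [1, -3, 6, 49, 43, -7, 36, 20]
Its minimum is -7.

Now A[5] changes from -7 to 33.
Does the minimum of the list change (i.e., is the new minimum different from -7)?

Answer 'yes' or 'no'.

Old min = -7
Change: A[5] -7 -> 33
Changed element was the min; new min must be rechecked.
New min = -3; changed? yes

Answer: yes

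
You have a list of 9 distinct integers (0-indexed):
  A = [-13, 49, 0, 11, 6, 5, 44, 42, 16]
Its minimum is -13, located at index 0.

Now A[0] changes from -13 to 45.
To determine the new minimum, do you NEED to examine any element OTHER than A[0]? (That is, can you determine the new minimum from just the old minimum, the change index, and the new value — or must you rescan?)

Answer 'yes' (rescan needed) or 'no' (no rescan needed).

Old min = -13 at index 0
Change at index 0: -13 -> 45
Index 0 WAS the min and new value 45 > old min -13. Must rescan other elements to find the new min.
Needs rescan: yes

Answer: yes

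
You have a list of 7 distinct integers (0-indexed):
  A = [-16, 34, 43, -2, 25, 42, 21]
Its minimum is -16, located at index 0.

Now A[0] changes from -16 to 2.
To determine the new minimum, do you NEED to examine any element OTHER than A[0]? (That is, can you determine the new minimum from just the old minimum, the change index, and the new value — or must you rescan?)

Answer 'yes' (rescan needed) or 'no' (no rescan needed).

Answer: yes

Derivation:
Old min = -16 at index 0
Change at index 0: -16 -> 2
Index 0 WAS the min and new value 2 > old min -16. Must rescan other elements to find the new min.
Needs rescan: yes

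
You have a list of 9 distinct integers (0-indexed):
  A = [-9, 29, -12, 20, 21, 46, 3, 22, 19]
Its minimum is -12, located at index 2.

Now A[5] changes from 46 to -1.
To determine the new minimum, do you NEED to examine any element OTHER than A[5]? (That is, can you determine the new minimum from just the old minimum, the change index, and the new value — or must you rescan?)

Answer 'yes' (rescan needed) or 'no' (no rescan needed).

Old min = -12 at index 2
Change at index 5: 46 -> -1
Index 5 was NOT the min. New min = min(-12, -1). No rescan of other elements needed.
Needs rescan: no

Answer: no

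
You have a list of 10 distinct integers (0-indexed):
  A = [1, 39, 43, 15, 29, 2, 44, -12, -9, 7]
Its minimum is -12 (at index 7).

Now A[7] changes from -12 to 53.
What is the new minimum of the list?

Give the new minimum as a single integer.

Answer: -9

Derivation:
Old min = -12 (at index 7)
Change: A[7] -12 -> 53
Changed element WAS the min. Need to check: is 53 still <= all others?
  Min of remaining elements: -9
  New min = min(53, -9) = -9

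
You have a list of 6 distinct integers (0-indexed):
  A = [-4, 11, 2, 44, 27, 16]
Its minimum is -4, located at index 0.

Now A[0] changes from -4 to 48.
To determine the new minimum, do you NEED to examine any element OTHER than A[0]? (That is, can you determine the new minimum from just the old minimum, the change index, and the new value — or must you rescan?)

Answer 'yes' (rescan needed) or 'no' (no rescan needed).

Old min = -4 at index 0
Change at index 0: -4 -> 48
Index 0 WAS the min and new value 48 > old min -4. Must rescan other elements to find the new min.
Needs rescan: yes

Answer: yes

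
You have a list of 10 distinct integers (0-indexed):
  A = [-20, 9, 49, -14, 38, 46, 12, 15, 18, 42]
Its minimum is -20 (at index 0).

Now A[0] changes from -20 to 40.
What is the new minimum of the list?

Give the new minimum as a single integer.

Old min = -20 (at index 0)
Change: A[0] -20 -> 40
Changed element WAS the min. Need to check: is 40 still <= all others?
  Min of remaining elements: -14
  New min = min(40, -14) = -14

Answer: -14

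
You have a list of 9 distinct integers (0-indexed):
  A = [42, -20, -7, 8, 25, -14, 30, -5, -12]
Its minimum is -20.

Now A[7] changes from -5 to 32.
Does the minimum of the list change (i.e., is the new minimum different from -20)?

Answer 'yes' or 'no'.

Answer: no

Derivation:
Old min = -20
Change: A[7] -5 -> 32
Changed element was NOT the min; min changes only if 32 < -20.
New min = -20; changed? no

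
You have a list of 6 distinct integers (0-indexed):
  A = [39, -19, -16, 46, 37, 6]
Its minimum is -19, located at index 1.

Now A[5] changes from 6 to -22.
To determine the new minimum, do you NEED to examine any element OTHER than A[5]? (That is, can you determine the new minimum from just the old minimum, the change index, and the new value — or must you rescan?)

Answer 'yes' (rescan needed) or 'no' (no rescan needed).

Old min = -19 at index 1
Change at index 5: 6 -> -22
Index 5 was NOT the min. New min = min(-19, -22). No rescan of other elements needed.
Needs rescan: no

Answer: no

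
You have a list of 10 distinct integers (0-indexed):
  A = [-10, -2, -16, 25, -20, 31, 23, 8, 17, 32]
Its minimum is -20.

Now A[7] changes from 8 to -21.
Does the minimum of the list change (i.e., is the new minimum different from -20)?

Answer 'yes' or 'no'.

Answer: yes

Derivation:
Old min = -20
Change: A[7] 8 -> -21
Changed element was NOT the min; min changes only if -21 < -20.
New min = -21; changed? yes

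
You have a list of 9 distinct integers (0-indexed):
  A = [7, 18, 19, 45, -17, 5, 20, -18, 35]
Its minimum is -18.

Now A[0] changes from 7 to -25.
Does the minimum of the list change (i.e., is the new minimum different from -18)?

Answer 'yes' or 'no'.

Answer: yes

Derivation:
Old min = -18
Change: A[0] 7 -> -25
Changed element was NOT the min; min changes only if -25 < -18.
New min = -25; changed? yes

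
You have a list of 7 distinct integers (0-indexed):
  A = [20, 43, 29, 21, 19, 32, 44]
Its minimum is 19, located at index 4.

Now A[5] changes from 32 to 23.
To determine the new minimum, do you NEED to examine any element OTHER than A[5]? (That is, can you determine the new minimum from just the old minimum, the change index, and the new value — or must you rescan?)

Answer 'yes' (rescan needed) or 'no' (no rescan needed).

Old min = 19 at index 4
Change at index 5: 32 -> 23
Index 5 was NOT the min. New min = min(19, 23). No rescan of other elements needed.
Needs rescan: no

Answer: no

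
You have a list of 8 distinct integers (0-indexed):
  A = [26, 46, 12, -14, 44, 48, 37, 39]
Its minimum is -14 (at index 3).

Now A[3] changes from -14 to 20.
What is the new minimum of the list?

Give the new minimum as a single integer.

Answer: 12

Derivation:
Old min = -14 (at index 3)
Change: A[3] -14 -> 20
Changed element WAS the min. Need to check: is 20 still <= all others?
  Min of remaining elements: 12
  New min = min(20, 12) = 12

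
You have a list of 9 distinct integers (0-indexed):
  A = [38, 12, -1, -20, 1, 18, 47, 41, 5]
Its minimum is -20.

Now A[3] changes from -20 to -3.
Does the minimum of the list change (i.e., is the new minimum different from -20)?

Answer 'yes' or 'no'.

Old min = -20
Change: A[3] -20 -> -3
Changed element was the min; new min must be rechecked.
New min = -3; changed? yes

Answer: yes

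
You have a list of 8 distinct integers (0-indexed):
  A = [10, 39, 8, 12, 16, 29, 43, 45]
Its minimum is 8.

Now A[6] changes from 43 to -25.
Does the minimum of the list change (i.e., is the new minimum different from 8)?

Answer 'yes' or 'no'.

Answer: yes

Derivation:
Old min = 8
Change: A[6] 43 -> -25
Changed element was NOT the min; min changes only if -25 < 8.
New min = -25; changed? yes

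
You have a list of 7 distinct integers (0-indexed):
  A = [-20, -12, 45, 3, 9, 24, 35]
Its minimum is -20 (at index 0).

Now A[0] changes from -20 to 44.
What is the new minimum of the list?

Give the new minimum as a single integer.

Old min = -20 (at index 0)
Change: A[0] -20 -> 44
Changed element WAS the min. Need to check: is 44 still <= all others?
  Min of remaining elements: -12
  New min = min(44, -12) = -12

Answer: -12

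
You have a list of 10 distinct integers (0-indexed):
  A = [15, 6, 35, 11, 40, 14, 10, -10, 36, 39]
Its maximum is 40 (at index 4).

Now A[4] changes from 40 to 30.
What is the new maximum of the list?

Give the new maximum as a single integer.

Old max = 40 (at index 4)
Change: A[4] 40 -> 30
Changed element WAS the max -> may need rescan.
  Max of remaining elements: 39
  New max = max(30, 39) = 39

Answer: 39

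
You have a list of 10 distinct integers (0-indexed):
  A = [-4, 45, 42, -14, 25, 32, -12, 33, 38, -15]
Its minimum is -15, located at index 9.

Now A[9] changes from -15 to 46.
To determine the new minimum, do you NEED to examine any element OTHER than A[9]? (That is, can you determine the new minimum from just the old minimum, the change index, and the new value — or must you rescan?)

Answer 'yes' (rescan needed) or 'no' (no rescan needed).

Answer: yes

Derivation:
Old min = -15 at index 9
Change at index 9: -15 -> 46
Index 9 WAS the min and new value 46 > old min -15. Must rescan other elements to find the new min.
Needs rescan: yes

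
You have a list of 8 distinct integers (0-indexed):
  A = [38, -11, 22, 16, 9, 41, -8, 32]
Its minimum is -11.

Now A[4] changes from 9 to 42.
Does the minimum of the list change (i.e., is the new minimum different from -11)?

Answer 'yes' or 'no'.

Old min = -11
Change: A[4] 9 -> 42
Changed element was NOT the min; min changes only if 42 < -11.
New min = -11; changed? no

Answer: no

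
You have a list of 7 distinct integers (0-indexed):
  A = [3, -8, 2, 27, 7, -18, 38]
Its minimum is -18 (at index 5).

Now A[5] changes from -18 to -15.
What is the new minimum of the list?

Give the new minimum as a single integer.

Answer: -15

Derivation:
Old min = -18 (at index 5)
Change: A[5] -18 -> -15
Changed element WAS the min. Need to check: is -15 still <= all others?
  Min of remaining elements: -8
  New min = min(-15, -8) = -15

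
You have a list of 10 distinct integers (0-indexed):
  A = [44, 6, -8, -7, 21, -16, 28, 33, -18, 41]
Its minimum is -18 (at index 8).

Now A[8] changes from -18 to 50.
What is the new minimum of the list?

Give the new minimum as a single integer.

Old min = -18 (at index 8)
Change: A[8] -18 -> 50
Changed element WAS the min. Need to check: is 50 still <= all others?
  Min of remaining elements: -16
  New min = min(50, -16) = -16

Answer: -16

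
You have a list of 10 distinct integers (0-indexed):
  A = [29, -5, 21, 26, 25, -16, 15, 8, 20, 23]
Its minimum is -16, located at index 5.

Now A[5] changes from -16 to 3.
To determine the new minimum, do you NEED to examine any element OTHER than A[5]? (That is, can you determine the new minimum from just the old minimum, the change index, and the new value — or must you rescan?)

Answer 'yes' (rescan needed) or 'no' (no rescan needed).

Old min = -16 at index 5
Change at index 5: -16 -> 3
Index 5 WAS the min and new value 3 > old min -16. Must rescan other elements to find the new min.
Needs rescan: yes

Answer: yes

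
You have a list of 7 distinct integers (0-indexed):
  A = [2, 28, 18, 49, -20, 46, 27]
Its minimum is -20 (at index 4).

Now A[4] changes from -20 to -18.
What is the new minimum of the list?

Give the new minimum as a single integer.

Answer: -18

Derivation:
Old min = -20 (at index 4)
Change: A[4] -20 -> -18
Changed element WAS the min. Need to check: is -18 still <= all others?
  Min of remaining elements: 2
  New min = min(-18, 2) = -18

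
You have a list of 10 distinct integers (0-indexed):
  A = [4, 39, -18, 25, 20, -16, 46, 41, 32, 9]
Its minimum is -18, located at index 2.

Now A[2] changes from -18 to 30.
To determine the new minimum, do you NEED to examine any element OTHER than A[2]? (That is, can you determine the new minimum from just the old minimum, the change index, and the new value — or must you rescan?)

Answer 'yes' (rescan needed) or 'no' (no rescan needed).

Old min = -18 at index 2
Change at index 2: -18 -> 30
Index 2 WAS the min and new value 30 > old min -18. Must rescan other elements to find the new min.
Needs rescan: yes

Answer: yes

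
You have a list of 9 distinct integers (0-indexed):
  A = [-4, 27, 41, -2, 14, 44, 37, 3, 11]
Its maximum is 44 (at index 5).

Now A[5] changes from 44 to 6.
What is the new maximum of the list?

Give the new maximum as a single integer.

Old max = 44 (at index 5)
Change: A[5] 44 -> 6
Changed element WAS the max -> may need rescan.
  Max of remaining elements: 41
  New max = max(6, 41) = 41

Answer: 41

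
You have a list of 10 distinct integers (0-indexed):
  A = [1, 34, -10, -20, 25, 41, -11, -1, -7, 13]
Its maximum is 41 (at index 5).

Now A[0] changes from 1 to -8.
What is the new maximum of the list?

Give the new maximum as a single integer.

Answer: 41

Derivation:
Old max = 41 (at index 5)
Change: A[0] 1 -> -8
Changed element was NOT the old max.
  New max = max(old_max, new_val) = max(41, -8) = 41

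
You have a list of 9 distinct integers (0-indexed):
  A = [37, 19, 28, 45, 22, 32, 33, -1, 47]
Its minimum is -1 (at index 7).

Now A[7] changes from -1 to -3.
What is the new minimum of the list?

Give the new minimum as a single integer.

Old min = -1 (at index 7)
Change: A[7] -1 -> -3
Changed element WAS the min. Need to check: is -3 still <= all others?
  Min of remaining elements: 19
  New min = min(-3, 19) = -3

Answer: -3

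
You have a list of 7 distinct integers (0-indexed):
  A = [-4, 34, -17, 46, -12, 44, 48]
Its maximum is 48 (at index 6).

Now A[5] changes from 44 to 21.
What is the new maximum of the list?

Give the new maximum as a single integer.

Old max = 48 (at index 6)
Change: A[5] 44 -> 21
Changed element was NOT the old max.
  New max = max(old_max, new_val) = max(48, 21) = 48

Answer: 48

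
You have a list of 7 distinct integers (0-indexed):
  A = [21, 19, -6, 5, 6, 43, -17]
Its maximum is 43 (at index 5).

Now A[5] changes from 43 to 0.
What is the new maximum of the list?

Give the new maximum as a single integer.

Answer: 21

Derivation:
Old max = 43 (at index 5)
Change: A[5] 43 -> 0
Changed element WAS the max -> may need rescan.
  Max of remaining elements: 21
  New max = max(0, 21) = 21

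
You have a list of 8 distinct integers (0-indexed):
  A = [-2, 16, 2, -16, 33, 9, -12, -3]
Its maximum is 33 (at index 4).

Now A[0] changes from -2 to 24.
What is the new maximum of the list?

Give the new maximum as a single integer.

Old max = 33 (at index 4)
Change: A[0] -2 -> 24
Changed element was NOT the old max.
  New max = max(old_max, new_val) = max(33, 24) = 33

Answer: 33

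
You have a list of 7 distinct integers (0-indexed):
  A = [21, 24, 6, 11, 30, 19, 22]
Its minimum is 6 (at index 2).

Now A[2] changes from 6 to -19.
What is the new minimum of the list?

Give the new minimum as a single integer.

Answer: -19

Derivation:
Old min = 6 (at index 2)
Change: A[2] 6 -> -19
Changed element WAS the min. Need to check: is -19 still <= all others?
  Min of remaining elements: 11
  New min = min(-19, 11) = -19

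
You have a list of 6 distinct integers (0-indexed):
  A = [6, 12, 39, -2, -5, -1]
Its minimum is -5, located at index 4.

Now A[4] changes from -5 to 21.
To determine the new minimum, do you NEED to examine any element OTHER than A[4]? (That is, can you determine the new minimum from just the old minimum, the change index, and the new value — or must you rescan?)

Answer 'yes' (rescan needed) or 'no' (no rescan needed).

Answer: yes

Derivation:
Old min = -5 at index 4
Change at index 4: -5 -> 21
Index 4 WAS the min and new value 21 > old min -5. Must rescan other elements to find the new min.
Needs rescan: yes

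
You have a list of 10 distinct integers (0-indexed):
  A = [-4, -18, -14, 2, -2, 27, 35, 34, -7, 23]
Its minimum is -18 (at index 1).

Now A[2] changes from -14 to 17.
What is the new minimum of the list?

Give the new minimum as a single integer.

Answer: -18

Derivation:
Old min = -18 (at index 1)
Change: A[2] -14 -> 17
Changed element was NOT the old min.
  New min = min(old_min, new_val) = min(-18, 17) = -18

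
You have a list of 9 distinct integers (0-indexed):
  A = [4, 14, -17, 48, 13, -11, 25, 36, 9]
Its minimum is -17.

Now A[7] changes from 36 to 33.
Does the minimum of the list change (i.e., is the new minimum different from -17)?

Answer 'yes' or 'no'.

Old min = -17
Change: A[7] 36 -> 33
Changed element was NOT the min; min changes only if 33 < -17.
New min = -17; changed? no

Answer: no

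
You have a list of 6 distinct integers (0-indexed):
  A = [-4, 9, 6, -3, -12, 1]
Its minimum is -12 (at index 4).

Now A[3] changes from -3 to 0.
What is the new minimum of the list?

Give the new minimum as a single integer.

Old min = -12 (at index 4)
Change: A[3] -3 -> 0
Changed element was NOT the old min.
  New min = min(old_min, new_val) = min(-12, 0) = -12

Answer: -12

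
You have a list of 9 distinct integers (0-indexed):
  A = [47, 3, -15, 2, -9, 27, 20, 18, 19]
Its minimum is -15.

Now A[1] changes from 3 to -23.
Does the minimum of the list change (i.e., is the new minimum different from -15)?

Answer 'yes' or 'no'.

Answer: yes

Derivation:
Old min = -15
Change: A[1] 3 -> -23
Changed element was NOT the min; min changes only if -23 < -15.
New min = -23; changed? yes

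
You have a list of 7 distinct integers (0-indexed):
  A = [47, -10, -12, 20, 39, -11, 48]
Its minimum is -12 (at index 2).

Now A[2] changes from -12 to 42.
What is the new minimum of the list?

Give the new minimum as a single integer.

Old min = -12 (at index 2)
Change: A[2] -12 -> 42
Changed element WAS the min. Need to check: is 42 still <= all others?
  Min of remaining elements: -11
  New min = min(42, -11) = -11

Answer: -11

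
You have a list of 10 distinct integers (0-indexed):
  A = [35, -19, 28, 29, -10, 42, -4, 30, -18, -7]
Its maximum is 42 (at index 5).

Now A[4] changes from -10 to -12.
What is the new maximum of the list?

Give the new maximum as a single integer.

Answer: 42

Derivation:
Old max = 42 (at index 5)
Change: A[4] -10 -> -12
Changed element was NOT the old max.
  New max = max(old_max, new_val) = max(42, -12) = 42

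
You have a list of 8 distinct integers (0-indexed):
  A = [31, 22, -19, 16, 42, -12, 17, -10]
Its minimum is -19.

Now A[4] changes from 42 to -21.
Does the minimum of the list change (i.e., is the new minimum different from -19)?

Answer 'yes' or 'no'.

Answer: yes

Derivation:
Old min = -19
Change: A[4] 42 -> -21
Changed element was NOT the min; min changes only if -21 < -19.
New min = -21; changed? yes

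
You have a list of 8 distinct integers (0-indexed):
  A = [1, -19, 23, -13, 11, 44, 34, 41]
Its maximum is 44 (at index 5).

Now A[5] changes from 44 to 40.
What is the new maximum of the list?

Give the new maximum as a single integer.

Answer: 41

Derivation:
Old max = 44 (at index 5)
Change: A[5] 44 -> 40
Changed element WAS the max -> may need rescan.
  Max of remaining elements: 41
  New max = max(40, 41) = 41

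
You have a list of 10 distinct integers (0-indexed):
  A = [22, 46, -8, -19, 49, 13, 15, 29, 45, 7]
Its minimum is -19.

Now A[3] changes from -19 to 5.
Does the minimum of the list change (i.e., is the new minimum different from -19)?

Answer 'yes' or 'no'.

Answer: yes

Derivation:
Old min = -19
Change: A[3] -19 -> 5
Changed element was the min; new min must be rechecked.
New min = -8; changed? yes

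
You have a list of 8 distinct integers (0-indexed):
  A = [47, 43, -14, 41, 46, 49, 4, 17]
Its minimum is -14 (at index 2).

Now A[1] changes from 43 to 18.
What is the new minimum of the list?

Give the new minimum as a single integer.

Old min = -14 (at index 2)
Change: A[1] 43 -> 18
Changed element was NOT the old min.
  New min = min(old_min, new_val) = min(-14, 18) = -14

Answer: -14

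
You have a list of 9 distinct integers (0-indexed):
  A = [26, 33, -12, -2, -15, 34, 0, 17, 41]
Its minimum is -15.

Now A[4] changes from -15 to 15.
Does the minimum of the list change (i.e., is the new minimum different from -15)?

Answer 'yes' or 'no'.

Answer: yes

Derivation:
Old min = -15
Change: A[4] -15 -> 15
Changed element was the min; new min must be rechecked.
New min = -12; changed? yes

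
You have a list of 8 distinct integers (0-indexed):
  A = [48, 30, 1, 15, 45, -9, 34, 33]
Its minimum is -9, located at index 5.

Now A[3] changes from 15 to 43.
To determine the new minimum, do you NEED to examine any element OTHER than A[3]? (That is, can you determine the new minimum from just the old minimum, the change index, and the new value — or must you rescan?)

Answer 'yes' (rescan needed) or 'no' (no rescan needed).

Answer: no

Derivation:
Old min = -9 at index 5
Change at index 3: 15 -> 43
Index 3 was NOT the min. New min = min(-9, 43). No rescan of other elements needed.
Needs rescan: no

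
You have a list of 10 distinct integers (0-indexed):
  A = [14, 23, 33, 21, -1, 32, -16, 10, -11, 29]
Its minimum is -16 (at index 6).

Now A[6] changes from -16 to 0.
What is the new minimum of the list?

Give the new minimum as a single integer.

Old min = -16 (at index 6)
Change: A[6] -16 -> 0
Changed element WAS the min. Need to check: is 0 still <= all others?
  Min of remaining elements: -11
  New min = min(0, -11) = -11

Answer: -11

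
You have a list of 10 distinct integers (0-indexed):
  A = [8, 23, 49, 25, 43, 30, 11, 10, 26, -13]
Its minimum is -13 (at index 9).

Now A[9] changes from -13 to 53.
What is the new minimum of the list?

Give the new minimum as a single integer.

Old min = -13 (at index 9)
Change: A[9] -13 -> 53
Changed element WAS the min. Need to check: is 53 still <= all others?
  Min of remaining elements: 8
  New min = min(53, 8) = 8

Answer: 8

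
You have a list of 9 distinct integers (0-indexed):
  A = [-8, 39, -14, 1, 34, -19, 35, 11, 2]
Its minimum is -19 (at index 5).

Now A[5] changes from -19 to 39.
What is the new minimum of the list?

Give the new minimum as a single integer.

Old min = -19 (at index 5)
Change: A[5] -19 -> 39
Changed element WAS the min. Need to check: is 39 still <= all others?
  Min of remaining elements: -14
  New min = min(39, -14) = -14

Answer: -14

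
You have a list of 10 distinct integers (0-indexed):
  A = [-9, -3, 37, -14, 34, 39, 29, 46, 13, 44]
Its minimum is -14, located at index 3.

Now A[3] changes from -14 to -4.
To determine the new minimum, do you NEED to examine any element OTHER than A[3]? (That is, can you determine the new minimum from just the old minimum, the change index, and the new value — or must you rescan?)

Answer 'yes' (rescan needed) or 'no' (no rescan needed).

Old min = -14 at index 3
Change at index 3: -14 -> -4
Index 3 WAS the min and new value -4 > old min -14. Must rescan other elements to find the new min.
Needs rescan: yes

Answer: yes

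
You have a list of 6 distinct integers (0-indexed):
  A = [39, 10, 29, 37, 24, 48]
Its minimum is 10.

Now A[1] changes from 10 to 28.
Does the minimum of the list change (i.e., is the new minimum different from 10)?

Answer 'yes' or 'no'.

Answer: yes

Derivation:
Old min = 10
Change: A[1] 10 -> 28
Changed element was the min; new min must be rechecked.
New min = 24; changed? yes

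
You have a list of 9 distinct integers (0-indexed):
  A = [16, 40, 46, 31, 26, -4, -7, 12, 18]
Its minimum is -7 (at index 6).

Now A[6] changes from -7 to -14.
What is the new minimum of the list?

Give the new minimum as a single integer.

Answer: -14

Derivation:
Old min = -7 (at index 6)
Change: A[6] -7 -> -14
Changed element WAS the min. Need to check: is -14 still <= all others?
  Min of remaining elements: -4
  New min = min(-14, -4) = -14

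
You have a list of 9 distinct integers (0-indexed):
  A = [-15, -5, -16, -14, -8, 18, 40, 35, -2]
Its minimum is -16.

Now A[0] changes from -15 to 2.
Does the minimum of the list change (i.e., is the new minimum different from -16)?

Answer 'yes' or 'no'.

Answer: no

Derivation:
Old min = -16
Change: A[0] -15 -> 2
Changed element was NOT the min; min changes only if 2 < -16.
New min = -16; changed? no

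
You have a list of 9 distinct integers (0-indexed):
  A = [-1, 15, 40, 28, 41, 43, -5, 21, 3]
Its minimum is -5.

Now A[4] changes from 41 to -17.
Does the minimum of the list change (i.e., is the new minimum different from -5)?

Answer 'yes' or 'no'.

Answer: yes

Derivation:
Old min = -5
Change: A[4] 41 -> -17
Changed element was NOT the min; min changes only if -17 < -5.
New min = -17; changed? yes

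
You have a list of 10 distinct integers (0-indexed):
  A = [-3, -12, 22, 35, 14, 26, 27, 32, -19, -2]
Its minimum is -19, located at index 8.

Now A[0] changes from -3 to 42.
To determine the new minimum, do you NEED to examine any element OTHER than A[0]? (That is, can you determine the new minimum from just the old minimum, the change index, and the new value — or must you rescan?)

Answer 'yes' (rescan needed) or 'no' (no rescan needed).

Answer: no

Derivation:
Old min = -19 at index 8
Change at index 0: -3 -> 42
Index 0 was NOT the min. New min = min(-19, 42). No rescan of other elements needed.
Needs rescan: no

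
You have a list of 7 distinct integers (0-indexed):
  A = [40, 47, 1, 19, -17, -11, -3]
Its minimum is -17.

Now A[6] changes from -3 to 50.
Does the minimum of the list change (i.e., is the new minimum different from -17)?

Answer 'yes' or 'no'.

Old min = -17
Change: A[6] -3 -> 50
Changed element was NOT the min; min changes only if 50 < -17.
New min = -17; changed? no

Answer: no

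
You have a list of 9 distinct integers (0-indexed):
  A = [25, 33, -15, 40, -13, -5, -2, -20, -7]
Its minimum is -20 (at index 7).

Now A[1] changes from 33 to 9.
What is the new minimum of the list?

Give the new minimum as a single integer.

Old min = -20 (at index 7)
Change: A[1] 33 -> 9
Changed element was NOT the old min.
  New min = min(old_min, new_val) = min(-20, 9) = -20

Answer: -20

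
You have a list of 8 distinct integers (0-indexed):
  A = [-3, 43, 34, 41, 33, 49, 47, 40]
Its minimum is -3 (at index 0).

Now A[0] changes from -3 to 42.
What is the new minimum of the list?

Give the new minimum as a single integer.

Old min = -3 (at index 0)
Change: A[0] -3 -> 42
Changed element WAS the min. Need to check: is 42 still <= all others?
  Min of remaining elements: 33
  New min = min(42, 33) = 33

Answer: 33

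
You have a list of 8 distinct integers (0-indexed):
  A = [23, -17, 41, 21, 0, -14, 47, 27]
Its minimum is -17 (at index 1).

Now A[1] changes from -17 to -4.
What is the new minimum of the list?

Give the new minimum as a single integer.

Old min = -17 (at index 1)
Change: A[1] -17 -> -4
Changed element WAS the min. Need to check: is -4 still <= all others?
  Min of remaining elements: -14
  New min = min(-4, -14) = -14

Answer: -14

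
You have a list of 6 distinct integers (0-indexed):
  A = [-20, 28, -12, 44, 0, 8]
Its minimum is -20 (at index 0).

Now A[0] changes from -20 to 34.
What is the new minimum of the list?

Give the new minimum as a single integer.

Answer: -12

Derivation:
Old min = -20 (at index 0)
Change: A[0] -20 -> 34
Changed element WAS the min. Need to check: is 34 still <= all others?
  Min of remaining elements: -12
  New min = min(34, -12) = -12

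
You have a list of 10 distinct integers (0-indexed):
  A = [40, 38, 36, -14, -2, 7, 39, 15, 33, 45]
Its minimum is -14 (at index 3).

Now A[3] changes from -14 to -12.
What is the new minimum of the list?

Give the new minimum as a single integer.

Old min = -14 (at index 3)
Change: A[3] -14 -> -12
Changed element WAS the min. Need to check: is -12 still <= all others?
  Min of remaining elements: -2
  New min = min(-12, -2) = -12

Answer: -12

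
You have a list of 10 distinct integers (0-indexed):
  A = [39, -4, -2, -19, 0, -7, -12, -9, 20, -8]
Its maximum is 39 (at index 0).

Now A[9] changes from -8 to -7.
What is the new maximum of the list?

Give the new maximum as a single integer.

Answer: 39

Derivation:
Old max = 39 (at index 0)
Change: A[9] -8 -> -7
Changed element was NOT the old max.
  New max = max(old_max, new_val) = max(39, -7) = 39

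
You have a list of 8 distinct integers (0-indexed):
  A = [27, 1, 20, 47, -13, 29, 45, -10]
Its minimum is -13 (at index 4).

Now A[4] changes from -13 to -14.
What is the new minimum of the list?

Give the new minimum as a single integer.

Old min = -13 (at index 4)
Change: A[4] -13 -> -14
Changed element WAS the min. Need to check: is -14 still <= all others?
  Min of remaining elements: -10
  New min = min(-14, -10) = -14

Answer: -14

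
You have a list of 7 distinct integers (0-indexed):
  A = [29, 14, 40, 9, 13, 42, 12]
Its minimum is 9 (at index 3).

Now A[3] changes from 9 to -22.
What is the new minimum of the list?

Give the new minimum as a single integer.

Answer: -22

Derivation:
Old min = 9 (at index 3)
Change: A[3] 9 -> -22
Changed element WAS the min. Need to check: is -22 still <= all others?
  Min of remaining elements: 12
  New min = min(-22, 12) = -22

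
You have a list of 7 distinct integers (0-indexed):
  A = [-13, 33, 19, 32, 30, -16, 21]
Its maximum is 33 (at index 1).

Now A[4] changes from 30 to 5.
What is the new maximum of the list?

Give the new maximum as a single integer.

Old max = 33 (at index 1)
Change: A[4] 30 -> 5
Changed element was NOT the old max.
  New max = max(old_max, new_val) = max(33, 5) = 33

Answer: 33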